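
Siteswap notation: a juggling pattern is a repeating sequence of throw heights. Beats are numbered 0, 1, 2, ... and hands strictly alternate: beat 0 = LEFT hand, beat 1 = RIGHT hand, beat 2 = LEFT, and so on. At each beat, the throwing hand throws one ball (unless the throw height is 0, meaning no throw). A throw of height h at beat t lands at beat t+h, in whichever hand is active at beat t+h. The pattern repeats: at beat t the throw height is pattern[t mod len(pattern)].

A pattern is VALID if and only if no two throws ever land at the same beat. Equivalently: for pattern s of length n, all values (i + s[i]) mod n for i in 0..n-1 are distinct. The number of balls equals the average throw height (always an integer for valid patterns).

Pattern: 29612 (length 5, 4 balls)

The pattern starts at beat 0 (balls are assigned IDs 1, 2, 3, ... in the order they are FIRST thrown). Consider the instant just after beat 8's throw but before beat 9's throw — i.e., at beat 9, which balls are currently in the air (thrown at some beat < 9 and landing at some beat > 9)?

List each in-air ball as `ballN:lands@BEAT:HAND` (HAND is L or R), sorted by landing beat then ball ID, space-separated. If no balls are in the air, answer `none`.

Beat 0 (L): throw ball1 h=2 -> lands@2:L; in-air after throw: [b1@2:L]
Beat 1 (R): throw ball2 h=9 -> lands@10:L; in-air after throw: [b1@2:L b2@10:L]
Beat 2 (L): throw ball1 h=6 -> lands@8:L; in-air after throw: [b1@8:L b2@10:L]
Beat 3 (R): throw ball3 h=1 -> lands@4:L; in-air after throw: [b3@4:L b1@8:L b2@10:L]
Beat 4 (L): throw ball3 h=2 -> lands@6:L; in-air after throw: [b3@6:L b1@8:L b2@10:L]
Beat 5 (R): throw ball4 h=2 -> lands@7:R; in-air after throw: [b3@6:L b4@7:R b1@8:L b2@10:L]
Beat 6 (L): throw ball3 h=9 -> lands@15:R; in-air after throw: [b4@7:R b1@8:L b2@10:L b3@15:R]
Beat 7 (R): throw ball4 h=6 -> lands@13:R; in-air after throw: [b1@8:L b2@10:L b4@13:R b3@15:R]
Beat 8 (L): throw ball1 h=1 -> lands@9:R; in-air after throw: [b1@9:R b2@10:L b4@13:R b3@15:R]
Beat 9 (R): throw ball1 h=2 -> lands@11:R; in-air after throw: [b2@10:L b1@11:R b4@13:R b3@15:R]

Answer: ball2:lands@10:L ball4:lands@13:R ball3:lands@15:R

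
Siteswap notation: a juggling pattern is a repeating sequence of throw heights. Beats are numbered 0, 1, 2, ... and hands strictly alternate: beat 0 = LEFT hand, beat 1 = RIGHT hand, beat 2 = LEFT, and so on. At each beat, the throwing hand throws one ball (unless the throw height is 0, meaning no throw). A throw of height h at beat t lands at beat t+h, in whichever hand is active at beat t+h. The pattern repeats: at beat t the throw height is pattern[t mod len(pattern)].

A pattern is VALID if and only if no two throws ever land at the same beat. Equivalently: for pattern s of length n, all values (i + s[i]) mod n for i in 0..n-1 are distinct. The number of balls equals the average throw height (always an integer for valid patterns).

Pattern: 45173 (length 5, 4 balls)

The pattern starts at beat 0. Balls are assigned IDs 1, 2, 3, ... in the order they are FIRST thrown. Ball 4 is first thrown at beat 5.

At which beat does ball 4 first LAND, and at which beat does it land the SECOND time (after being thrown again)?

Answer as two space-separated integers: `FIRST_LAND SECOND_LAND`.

Answer: 9 12

Derivation:
Beat 0 (L): throw ball1 h=4 -> lands@4:L; in-air after throw: [b1@4:L]
Beat 1 (R): throw ball2 h=5 -> lands@6:L; in-air after throw: [b1@4:L b2@6:L]
Beat 2 (L): throw ball3 h=1 -> lands@3:R; in-air after throw: [b3@3:R b1@4:L b2@6:L]
Beat 3 (R): throw ball3 h=7 -> lands@10:L; in-air after throw: [b1@4:L b2@6:L b3@10:L]
Beat 4 (L): throw ball1 h=3 -> lands@7:R; in-air after throw: [b2@6:L b1@7:R b3@10:L]
Beat 5 (R): throw ball4 h=4 -> lands@9:R; in-air after throw: [b2@6:L b1@7:R b4@9:R b3@10:L]
Beat 6 (L): throw ball2 h=5 -> lands@11:R; in-air after throw: [b1@7:R b4@9:R b3@10:L b2@11:R]
Beat 7 (R): throw ball1 h=1 -> lands@8:L; in-air after throw: [b1@8:L b4@9:R b3@10:L b2@11:R]
Beat 8 (L): throw ball1 h=7 -> lands@15:R; in-air after throw: [b4@9:R b3@10:L b2@11:R b1@15:R]
Beat 9 (R): throw ball4 h=3 -> lands@12:L; in-air after throw: [b3@10:L b2@11:R b4@12:L b1@15:R]
Beat 10 (L): throw ball3 h=4 -> lands@14:L; in-air after throw: [b2@11:R b4@12:L b3@14:L b1@15:R]
Beat 11 (R): throw ball2 h=5 -> lands@16:L; in-air after throw: [b4@12:L b3@14:L b1@15:R b2@16:L]
Beat 12 (L): throw ball4 h=1 -> lands@13:R; in-air after throw: [b4@13:R b3@14:L b1@15:R b2@16:L]
Ball 4: thrown@5 h=4 -> first land @9; rethrown@9 h=3 -> second land @12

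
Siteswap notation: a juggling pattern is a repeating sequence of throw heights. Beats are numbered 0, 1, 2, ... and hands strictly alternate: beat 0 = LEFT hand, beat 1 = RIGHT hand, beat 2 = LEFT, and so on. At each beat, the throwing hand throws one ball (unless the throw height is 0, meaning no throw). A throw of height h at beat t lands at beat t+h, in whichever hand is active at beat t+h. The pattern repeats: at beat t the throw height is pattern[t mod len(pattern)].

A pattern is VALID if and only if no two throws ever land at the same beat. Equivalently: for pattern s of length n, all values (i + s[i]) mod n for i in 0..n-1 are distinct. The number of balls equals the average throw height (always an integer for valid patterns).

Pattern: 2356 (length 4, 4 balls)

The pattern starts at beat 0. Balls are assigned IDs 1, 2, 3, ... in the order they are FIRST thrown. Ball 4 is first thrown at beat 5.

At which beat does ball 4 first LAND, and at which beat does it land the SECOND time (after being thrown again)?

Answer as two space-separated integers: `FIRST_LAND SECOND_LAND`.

Answer: 8 10

Derivation:
Beat 0 (L): throw ball1 h=2 -> lands@2:L; in-air after throw: [b1@2:L]
Beat 1 (R): throw ball2 h=3 -> lands@4:L; in-air after throw: [b1@2:L b2@4:L]
Beat 2 (L): throw ball1 h=5 -> lands@7:R; in-air after throw: [b2@4:L b1@7:R]
Beat 3 (R): throw ball3 h=6 -> lands@9:R; in-air after throw: [b2@4:L b1@7:R b3@9:R]
Beat 4 (L): throw ball2 h=2 -> lands@6:L; in-air after throw: [b2@6:L b1@7:R b3@9:R]
Beat 5 (R): throw ball4 h=3 -> lands@8:L; in-air after throw: [b2@6:L b1@7:R b4@8:L b3@9:R]
Beat 6 (L): throw ball2 h=5 -> lands@11:R; in-air after throw: [b1@7:R b4@8:L b3@9:R b2@11:R]
Beat 7 (R): throw ball1 h=6 -> lands@13:R; in-air after throw: [b4@8:L b3@9:R b2@11:R b1@13:R]
Beat 8 (L): throw ball4 h=2 -> lands@10:L; in-air after throw: [b3@9:R b4@10:L b2@11:R b1@13:R]
Beat 9 (R): throw ball3 h=3 -> lands@12:L; in-air after throw: [b4@10:L b2@11:R b3@12:L b1@13:R]
Beat 10 (L): throw ball4 h=5 -> lands@15:R; in-air after throw: [b2@11:R b3@12:L b1@13:R b4@15:R]
Ball 4: thrown@5 h=3 -> first land @8; rethrown@8 h=2 -> second land @10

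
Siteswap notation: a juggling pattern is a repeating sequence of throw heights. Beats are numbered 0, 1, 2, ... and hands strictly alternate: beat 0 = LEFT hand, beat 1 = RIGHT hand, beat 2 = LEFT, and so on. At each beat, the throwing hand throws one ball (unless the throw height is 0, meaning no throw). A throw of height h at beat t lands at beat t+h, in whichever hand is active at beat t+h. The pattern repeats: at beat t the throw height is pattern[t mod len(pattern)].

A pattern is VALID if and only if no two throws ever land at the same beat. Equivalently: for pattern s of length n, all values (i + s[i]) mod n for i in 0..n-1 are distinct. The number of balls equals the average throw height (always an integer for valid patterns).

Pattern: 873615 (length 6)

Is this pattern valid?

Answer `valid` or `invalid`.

Answer: invalid

Derivation:
i=0: (i + s[i]) mod n = (0 + 8) mod 6 = 2
i=1: (i + s[i]) mod n = (1 + 7) mod 6 = 2
i=2: (i + s[i]) mod n = (2 + 3) mod 6 = 5
i=3: (i + s[i]) mod n = (3 + 6) mod 6 = 3
i=4: (i + s[i]) mod n = (4 + 1) mod 6 = 5
i=5: (i + s[i]) mod n = (5 + 5) mod 6 = 4
Residues: [2, 2, 5, 3, 5, 4], distinct: False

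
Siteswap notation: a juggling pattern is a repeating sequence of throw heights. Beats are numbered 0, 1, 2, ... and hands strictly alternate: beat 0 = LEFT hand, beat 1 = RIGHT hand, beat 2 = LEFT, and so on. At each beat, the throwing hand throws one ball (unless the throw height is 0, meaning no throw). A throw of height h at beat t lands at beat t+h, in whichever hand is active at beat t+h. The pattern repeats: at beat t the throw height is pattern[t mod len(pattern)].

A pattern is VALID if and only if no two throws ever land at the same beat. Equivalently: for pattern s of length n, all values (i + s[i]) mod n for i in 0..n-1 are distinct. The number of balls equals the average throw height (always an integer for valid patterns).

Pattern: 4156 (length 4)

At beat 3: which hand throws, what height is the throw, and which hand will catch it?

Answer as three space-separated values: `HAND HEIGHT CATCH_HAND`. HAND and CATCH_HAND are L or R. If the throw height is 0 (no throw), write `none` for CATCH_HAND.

Answer: R 6 R

Derivation:
Beat 3: 3 mod 2 = 1, so hand = R
Throw height = pattern[3 mod 4] = pattern[3] = 6
Lands at beat 3+6=9, 9 mod 2 = 1, so catch hand = R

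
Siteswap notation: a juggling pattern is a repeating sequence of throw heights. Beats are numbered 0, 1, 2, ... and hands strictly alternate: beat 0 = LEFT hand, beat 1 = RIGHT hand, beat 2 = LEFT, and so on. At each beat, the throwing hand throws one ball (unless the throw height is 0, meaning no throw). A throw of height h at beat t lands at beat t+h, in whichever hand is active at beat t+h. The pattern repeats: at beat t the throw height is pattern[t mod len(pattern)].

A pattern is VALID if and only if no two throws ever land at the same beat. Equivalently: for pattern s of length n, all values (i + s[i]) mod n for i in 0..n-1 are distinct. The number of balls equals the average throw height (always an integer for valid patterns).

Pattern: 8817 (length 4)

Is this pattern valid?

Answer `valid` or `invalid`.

i=0: (i + s[i]) mod n = (0 + 8) mod 4 = 0
i=1: (i + s[i]) mod n = (1 + 8) mod 4 = 1
i=2: (i + s[i]) mod n = (2 + 1) mod 4 = 3
i=3: (i + s[i]) mod n = (3 + 7) mod 4 = 2
Residues: [0, 1, 3, 2], distinct: True

Answer: valid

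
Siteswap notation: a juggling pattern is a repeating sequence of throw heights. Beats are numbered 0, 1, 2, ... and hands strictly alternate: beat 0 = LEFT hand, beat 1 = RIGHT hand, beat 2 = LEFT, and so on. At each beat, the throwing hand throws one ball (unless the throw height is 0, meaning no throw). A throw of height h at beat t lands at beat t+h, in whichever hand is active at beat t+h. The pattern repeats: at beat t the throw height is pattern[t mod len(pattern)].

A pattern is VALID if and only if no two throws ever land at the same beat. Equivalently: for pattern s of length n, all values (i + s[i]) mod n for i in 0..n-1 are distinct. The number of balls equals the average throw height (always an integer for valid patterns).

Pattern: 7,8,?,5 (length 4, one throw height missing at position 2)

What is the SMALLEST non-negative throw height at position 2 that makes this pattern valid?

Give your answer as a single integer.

Answer: 0

Derivation:
i=0: (0 + 7) mod 4 = 3
i=1: (1 + 8) mod 4 = 1
i=2: s[i]=? (unknown)
i=3: (3 + 5) mod 4 = 0
Known residues: [0, 1, 3]; need a permutation of 0..3, so missing residue r = 2
Need (2 + s) mod 4 = 2; smallest s = (2 - 2) mod 4 = 0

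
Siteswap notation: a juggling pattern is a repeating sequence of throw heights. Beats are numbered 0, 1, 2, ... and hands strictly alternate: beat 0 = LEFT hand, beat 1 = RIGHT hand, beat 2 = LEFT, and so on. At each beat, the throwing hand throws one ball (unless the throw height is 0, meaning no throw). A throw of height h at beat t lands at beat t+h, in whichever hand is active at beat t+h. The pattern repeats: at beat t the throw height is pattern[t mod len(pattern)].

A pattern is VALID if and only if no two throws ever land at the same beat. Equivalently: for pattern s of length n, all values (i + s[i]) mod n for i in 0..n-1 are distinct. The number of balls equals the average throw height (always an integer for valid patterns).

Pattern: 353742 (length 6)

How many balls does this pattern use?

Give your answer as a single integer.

Pattern = [3, 5, 3, 7, 4, 2], length n = 6
  position 0: throw height = 3, running sum = 3
  position 1: throw height = 5, running sum = 8
  position 2: throw height = 3, running sum = 11
  position 3: throw height = 7, running sum = 18
  position 4: throw height = 4, running sum = 22
  position 5: throw height = 2, running sum = 24
Total sum = 24; balls = sum / n = 24 / 6 = 4

Answer: 4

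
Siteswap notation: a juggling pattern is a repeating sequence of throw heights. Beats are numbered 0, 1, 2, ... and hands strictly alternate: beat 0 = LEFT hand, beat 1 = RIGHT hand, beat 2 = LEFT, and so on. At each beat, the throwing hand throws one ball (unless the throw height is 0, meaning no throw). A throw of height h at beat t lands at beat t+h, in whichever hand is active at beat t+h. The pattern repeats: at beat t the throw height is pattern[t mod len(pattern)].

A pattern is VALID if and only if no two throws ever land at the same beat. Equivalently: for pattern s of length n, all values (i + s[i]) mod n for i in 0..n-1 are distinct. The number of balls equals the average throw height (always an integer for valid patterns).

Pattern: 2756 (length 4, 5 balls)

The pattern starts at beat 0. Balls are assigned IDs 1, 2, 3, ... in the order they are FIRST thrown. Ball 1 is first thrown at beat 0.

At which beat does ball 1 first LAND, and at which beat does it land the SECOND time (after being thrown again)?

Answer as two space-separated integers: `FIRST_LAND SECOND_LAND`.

Beat 0 (L): throw ball1 h=2 -> lands@2:L; in-air after throw: [b1@2:L]
Beat 1 (R): throw ball2 h=7 -> lands@8:L; in-air after throw: [b1@2:L b2@8:L]
Beat 2 (L): throw ball1 h=5 -> lands@7:R; in-air after throw: [b1@7:R b2@8:L]
Beat 3 (R): throw ball3 h=6 -> lands@9:R; in-air after throw: [b1@7:R b2@8:L b3@9:R]
Beat 4 (L): throw ball4 h=2 -> lands@6:L; in-air after throw: [b4@6:L b1@7:R b2@8:L b3@9:R]
Beat 5 (R): throw ball5 h=7 -> lands@12:L; in-air after throw: [b4@6:L b1@7:R b2@8:L b3@9:R b5@12:L]
Beat 6 (L): throw ball4 h=5 -> lands@11:R; in-air after throw: [b1@7:R b2@8:L b3@9:R b4@11:R b5@12:L]
Beat 7 (R): throw ball1 h=6 -> lands@13:R; in-air after throw: [b2@8:L b3@9:R b4@11:R b5@12:L b1@13:R]
Ball 1: thrown@0 h=2 -> first land @2; rethrown@2 h=5 -> second land @7

Answer: 2 7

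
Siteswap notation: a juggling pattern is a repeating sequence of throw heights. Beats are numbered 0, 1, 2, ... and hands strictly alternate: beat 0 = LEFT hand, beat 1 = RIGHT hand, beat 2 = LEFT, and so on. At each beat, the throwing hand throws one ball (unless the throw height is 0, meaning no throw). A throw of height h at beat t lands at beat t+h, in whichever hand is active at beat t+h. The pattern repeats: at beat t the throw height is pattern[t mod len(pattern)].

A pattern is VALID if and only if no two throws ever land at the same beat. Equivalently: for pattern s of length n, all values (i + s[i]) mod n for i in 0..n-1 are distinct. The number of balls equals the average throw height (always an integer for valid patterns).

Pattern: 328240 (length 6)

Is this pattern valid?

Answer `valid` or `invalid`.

Answer: invalid

Derivation:
i=0: (i + s[i]) mod n = (0 + 3) mod 6 = 3
i=1: (i + s[i]) mod n = (1 + 2) mod 6 = 3
i=2: (i + s[i]) mod n = (2 + 8) mod 6 = 4
i=3: (i + s[i]) mod n = (3 + 2) mod 6 = 5
i=4: (i + s[i]) mod n = (4 + 4) mod 6 = 2
i=5: (i + s[i]) mod n = (5 + 0) mod 6 = 5
Residues: [3, 3, 4, 5, 2, 5], distinct: False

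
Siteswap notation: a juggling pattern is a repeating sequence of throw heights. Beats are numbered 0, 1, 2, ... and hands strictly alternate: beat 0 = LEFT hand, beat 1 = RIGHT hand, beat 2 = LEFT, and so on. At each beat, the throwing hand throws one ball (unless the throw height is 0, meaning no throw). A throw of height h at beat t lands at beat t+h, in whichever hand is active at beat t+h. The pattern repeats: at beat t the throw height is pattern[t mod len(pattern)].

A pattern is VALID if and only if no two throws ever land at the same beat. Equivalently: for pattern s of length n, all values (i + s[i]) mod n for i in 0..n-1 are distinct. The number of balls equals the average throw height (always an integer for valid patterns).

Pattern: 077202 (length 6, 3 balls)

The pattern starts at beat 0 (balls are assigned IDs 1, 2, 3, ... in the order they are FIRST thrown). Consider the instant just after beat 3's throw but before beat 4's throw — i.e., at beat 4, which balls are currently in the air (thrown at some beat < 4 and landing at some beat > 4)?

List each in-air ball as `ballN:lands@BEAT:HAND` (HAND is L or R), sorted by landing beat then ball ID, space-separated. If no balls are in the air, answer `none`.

Answer: ball3:lands@5:R ball1:lands@8:L ball2:lands@9:R

Derivation:
Beat 1 (R): throw ball1 h=7 -> lands@8:L; in-air after throw: [b1@8:L]
Beat 2 (L): throw ball2 h=7 -> lands@9:R; in-air after throw: [b1@8:L b2@9:R]
Beat 3 (R): throw ball3 h=2 -> lands@5:R; in-air after throw: [b3@5:R b1@8:L b2@9:R]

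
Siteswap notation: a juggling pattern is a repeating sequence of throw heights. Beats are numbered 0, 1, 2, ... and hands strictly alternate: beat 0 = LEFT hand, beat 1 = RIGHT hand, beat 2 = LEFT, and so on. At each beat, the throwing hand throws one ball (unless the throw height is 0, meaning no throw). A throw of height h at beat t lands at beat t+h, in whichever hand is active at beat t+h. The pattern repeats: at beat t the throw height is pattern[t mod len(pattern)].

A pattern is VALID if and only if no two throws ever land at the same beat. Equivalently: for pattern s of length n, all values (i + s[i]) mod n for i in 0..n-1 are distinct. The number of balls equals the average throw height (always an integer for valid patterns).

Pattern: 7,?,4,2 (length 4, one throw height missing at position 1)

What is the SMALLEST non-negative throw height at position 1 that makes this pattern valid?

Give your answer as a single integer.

Answer: 3

Derivation:
i=0: (0 + 7) mod 4 = 3
i=1: s[i]=? (unknown)
i=2: (2 + 4) mod 4 = 2
i=3: (3 + 2) mod 4 = 1
Known residues: [1, 2, 3]; need a permutation of 0..3, so missing residue r = 0
Need (1 + s) mod 4 = 0; smallest s = (0 - 1) mod 4 = 3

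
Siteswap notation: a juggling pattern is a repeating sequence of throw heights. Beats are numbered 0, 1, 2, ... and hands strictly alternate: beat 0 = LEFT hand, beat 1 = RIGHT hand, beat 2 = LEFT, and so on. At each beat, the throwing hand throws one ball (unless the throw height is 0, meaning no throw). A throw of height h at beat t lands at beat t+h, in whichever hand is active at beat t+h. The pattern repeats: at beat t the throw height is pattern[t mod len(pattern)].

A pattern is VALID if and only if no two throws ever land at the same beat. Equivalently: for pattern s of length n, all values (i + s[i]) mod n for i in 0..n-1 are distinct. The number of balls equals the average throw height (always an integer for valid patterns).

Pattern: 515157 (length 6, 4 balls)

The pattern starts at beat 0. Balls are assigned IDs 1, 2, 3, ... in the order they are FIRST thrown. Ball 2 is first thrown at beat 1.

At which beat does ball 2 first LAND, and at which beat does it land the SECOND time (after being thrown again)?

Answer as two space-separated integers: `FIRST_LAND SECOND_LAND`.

Beat 0 (L): throw ball1 h=5 -> lands@5:R; in-air after throw: [b1@5:R]
Beat 1 (R): throw ball2 h=1 -> lands@2:L; in-air after throw: [b2@2:L b1@5:R]
Beat 2 (L): throw ball2 h=5 -> lands@7:R; in-air after throw: [b1@5:R b2@7:R]
Beat 3 (R): throw ball3 h=1 -> lands@4:L; in-air after throw: [b3@4:L b1@5:R b2@7:R]
Beat 4 (L): throw ball3 h=5 -> lands@9:R; in-air after throw: [b1@5:R b2@7:R b3@9:R]
Beat 5 (R): throw ball1 h=7 -> lands@12:L; in-air after throw: [b2@7:R b3@9:R b1@12:L]
Beat 6 (L): throw ball4 h=5 -> lands@11:R; in-air after throw: [b2@7:R b3@9:R b4@11:R b1@12:L]
Beat 7 (R): throw ball2 h=1 -> lands@8:L; in-air after throw: [b2@8:L b3@9:R b4@11:R b1@12:L]
Ball 2: thrown@1 h=1 -> first land @2; rethrown@2 h=5 -> second land @7

Answer: 2 7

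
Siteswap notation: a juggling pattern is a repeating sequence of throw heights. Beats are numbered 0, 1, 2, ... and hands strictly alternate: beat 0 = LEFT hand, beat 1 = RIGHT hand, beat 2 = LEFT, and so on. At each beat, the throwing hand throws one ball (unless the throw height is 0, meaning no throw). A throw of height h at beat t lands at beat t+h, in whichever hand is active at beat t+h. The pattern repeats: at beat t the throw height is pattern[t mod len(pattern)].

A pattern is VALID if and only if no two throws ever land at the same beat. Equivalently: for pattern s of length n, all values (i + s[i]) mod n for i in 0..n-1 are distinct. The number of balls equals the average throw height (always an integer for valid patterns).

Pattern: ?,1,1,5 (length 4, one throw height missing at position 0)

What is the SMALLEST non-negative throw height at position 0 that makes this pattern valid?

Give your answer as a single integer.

Answer: 1

Derivation:
i=0: s[i]=? (unknown)
i=1: (1 + 1) mod 4 = 2
i=2: (2 + 1) mod 4 = 3
i=3: (3 + 5) mod 4 = 0
Known residues: [0, 2, 3]; need a permutation of 0..3, so missing residue r = 1
Need (0 + s) mod 4 = 1; smallest s = (1 - 0) mod 4 = 1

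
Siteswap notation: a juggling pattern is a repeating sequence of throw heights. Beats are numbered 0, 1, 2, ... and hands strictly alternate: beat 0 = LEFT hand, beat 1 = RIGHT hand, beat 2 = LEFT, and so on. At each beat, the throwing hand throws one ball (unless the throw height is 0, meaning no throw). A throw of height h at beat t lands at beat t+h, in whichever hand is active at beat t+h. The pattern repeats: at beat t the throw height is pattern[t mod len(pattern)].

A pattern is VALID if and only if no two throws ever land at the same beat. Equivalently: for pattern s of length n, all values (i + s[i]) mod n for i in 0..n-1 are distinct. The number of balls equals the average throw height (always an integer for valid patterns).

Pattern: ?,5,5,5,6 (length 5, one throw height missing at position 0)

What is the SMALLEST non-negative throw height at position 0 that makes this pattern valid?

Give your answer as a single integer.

Answer: 4

Derivation:
i=0: s[i]=? (unknown)
i=1: (1 + 5) mod 5 = 1
i=2: (2 + 5) mod 5 = 2
i=3: (3 + 5) mod 5 = 3
i=4: (4 + 6) mod 5 = 0
Known residues: [0, 1, 2, 3]; need a permutation of 0..4, so missing residue r = 4
Need (0 + s) mod 5 = 4; smallest s = (4 - 0) mod 5 = 4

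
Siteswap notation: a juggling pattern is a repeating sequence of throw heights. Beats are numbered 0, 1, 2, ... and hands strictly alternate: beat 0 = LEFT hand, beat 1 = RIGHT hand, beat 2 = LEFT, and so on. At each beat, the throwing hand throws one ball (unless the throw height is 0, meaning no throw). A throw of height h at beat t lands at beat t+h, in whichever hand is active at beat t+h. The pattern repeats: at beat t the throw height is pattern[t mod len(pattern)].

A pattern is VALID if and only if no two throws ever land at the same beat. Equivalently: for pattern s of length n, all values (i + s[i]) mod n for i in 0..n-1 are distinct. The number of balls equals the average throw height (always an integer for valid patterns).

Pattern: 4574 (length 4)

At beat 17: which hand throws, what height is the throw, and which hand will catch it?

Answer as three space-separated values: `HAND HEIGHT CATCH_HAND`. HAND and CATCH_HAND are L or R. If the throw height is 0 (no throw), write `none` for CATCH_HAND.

Answer: R 5 L

Derivation:
Beat 17: 17 mod 2 = 1, so hand = R
Throw height = pattern[17 mod 4] = pattern[1] = 5
Lands at beat 17+5=22, 22 mod 2 = 0, so catch hand = L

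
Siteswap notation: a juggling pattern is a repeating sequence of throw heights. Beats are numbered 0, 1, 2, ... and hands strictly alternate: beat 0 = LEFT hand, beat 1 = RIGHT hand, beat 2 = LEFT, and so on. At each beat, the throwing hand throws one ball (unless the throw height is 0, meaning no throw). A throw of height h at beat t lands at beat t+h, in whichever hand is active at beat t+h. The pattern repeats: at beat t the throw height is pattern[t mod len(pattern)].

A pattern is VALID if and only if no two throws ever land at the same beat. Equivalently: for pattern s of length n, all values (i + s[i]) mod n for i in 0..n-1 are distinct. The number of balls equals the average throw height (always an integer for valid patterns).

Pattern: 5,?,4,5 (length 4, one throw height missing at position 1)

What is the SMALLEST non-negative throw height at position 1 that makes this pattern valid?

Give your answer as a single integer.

Answer: 2

Derivation:
i=0: (0 + 5) mod 4 = 1
i=1: s[i]=? (unknown)
i=2: (2 + 4) mod 4 = 2
i=3: (3 + 5) mod 4 = 0
Known residues: [0, 1, 2]; need a permutation of 0..3, so missing residue r = 3
Need (1 + s) mod 4 = 3; smallest s = (3 - 1) mod 4 = 2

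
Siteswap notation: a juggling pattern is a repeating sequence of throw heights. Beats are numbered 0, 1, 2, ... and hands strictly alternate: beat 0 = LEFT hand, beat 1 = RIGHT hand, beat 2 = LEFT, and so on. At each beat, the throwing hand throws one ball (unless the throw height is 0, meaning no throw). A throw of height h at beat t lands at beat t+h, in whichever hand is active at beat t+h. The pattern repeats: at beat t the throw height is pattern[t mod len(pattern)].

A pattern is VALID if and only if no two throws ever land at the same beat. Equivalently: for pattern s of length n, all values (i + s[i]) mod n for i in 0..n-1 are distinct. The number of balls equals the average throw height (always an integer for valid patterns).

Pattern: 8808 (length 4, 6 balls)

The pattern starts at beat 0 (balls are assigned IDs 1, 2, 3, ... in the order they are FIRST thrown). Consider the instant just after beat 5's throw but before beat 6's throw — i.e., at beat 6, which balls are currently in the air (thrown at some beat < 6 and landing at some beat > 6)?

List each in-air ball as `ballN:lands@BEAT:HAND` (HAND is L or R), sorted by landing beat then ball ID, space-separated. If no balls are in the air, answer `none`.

Beat 0 (L): throw ball1 h=8 -> lands@8:L; in-air after throw: [b1@8:L]
Beat 1 (R): throw ball2 h=8 -> lands@9:R; in-air after throw: [b1@8:L b2@9:R]
Beat 3 (R): throw ball3 h=8 -> lands@11:R; in-air after throw: [b1@8:L b2@9:R b3@11:R]
Beat 4 (L): throw ball4 h=8 -> lands@12:L; in-air after throw: [b1@8:L b2@9:R b3@11:R b4@12:L]
Beat 5 (R): throw ball5 h=8 -> lands@13:R; in-air after throw: [b1@8:L b2@9:R b3@11:R b4@12:L b5@13:R]

Answer: ball1:lands@8:L ball2:lands@9:R ball3:lands@11:R ball4:lands@12:L ball5:lands@13:R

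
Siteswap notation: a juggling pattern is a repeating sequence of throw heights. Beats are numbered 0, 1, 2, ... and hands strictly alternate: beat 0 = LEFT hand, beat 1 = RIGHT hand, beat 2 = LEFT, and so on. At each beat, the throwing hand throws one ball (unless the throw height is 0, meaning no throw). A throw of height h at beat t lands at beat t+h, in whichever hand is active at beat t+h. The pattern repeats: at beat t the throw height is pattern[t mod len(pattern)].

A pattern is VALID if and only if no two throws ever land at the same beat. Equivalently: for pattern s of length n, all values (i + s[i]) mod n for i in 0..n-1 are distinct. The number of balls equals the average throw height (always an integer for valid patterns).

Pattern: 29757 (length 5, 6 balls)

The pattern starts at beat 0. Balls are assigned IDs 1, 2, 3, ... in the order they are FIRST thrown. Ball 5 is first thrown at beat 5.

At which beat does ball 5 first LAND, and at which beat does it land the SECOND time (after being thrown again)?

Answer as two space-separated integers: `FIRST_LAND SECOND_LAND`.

Beat 0 (L): throw ball1 h=2 -> lands@2:L; in-air after throw: [b1@2:L]
Beat 1 (R): throw ball2 h=9 -> lands@10:L; in-air after throw: [b1@2:L b2@10:L]
Beat 2 (L): throw ball1 h=7 -> lands@9:R; in-air after throw: [b1@9:R b2@10:L]
Beat 3 (R): throw ball3 h=5 -> lands@8:L; in-air after throw: [b3@8:L b1@9:R b2@10:L]
Beat 4 (L): throw ball4 h=7 -> lands@11:R; in-air after throw: [b3@8:L b1@9:R b2@10:L b4@11:R]
Beat 5 (R): throw ball5 h=2 -> lands@7:R; in-air after throw: [b5@7:R b3@8:L b1@9:R b2@10:L b4@11:R]
Beat 6 (L): throw ball6 h=9 -> lands@15:R; in-air after throw: [b5@7:R b3@8:L b1@9:R b2@10:L b4@11:R b6@15:R]
Beat 7 (R): throw ball5 h=7 -> lands@14:L; in-air after throw: [b3@8:L b1@9:R b2@10:L b4@11:R b5@14:L b6@15:R]
Beat 8 (L): throw ball3 h=5 -> lands@13:R; in-air after throw: [b1@9:R b2@10:L b4@11:R b3@13:R b5@14:L b6@15:R]
Beat 9 (R): throw ball1 h=7 -> lands@16:L; in-air after throw: [b2@10:L b4@11:R b3@13:R b5@14:L b6@15:R b1@16:L]
Beat 10 (L): throw ball2 h=2 -> lands@12:L; in-air after throw: [b4@11:R b2@12:L b3@13:R b5@14:L b6@15:R b1@16:L]
Beat 11 (R): throw ball4 h=9 -> lands@20:L; in-air after throw: [b2@12:L b3@13:R b5@14:L b6@15:R b1@16:L b4@20:L]
Beat 12 (L): throw ball2 h=7 -> lands@19:R; in-air after throw: [b3@13:R b5@14:L b6@15:R b1@16:L b2@19:R b4@20:L]
Beat 13 (R): throw ball3 h=5 -> lands@18:L; in-air after throw: [b5@14:L b6@15:R b1@16:L b3@18:L b2@19:R b4@20:L]
Beat 14 (L): throw ball5 h=7 -> lands@21:R; in-air after throw: [b6@15:R b1@16:L b3@18:L b2@19:R b4@20:L b5@21:R]
Ball 5: thrown@5 h=2 -> first land @7; rethrown@7 h=7 -> second land @14

Answer: 7 14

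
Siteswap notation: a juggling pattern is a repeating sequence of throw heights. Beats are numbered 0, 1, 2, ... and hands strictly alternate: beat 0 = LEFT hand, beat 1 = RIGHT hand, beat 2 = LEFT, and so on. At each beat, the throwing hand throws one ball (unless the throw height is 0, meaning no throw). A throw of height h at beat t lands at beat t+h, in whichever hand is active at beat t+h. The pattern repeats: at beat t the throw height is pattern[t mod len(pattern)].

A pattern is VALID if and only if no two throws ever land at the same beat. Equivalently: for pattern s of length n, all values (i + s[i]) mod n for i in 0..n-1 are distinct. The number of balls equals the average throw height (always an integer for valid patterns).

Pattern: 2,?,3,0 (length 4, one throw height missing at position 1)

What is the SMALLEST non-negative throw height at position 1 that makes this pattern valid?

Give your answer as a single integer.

i=0: (0 + 2) mod 4 = 2
i=1: s[i]=? (unknown)
i=2: (2 + 3) mod 4 = 1
i=3: (3 + 0) mod 4 = 3
Known residues: [1, 2, 3]; need a permutation of 0..3, so missing residue r = 0
Need (1 + s) mod 4 = 0; smallest s = (0 - 1) mod 4 = 3

Answer: 3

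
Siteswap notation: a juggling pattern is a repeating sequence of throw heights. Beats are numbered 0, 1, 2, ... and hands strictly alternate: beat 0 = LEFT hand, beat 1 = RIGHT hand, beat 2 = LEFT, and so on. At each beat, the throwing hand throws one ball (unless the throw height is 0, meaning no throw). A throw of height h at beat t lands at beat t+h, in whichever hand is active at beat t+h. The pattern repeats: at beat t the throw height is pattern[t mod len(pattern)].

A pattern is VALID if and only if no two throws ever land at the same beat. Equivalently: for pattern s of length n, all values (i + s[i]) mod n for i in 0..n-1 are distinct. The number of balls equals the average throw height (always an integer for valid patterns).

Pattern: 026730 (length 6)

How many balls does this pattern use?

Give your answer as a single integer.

Answer: 3

Derivation:
Pattern = [0, 2, 6, 7, 3, 0], length n = 6
  position 0: throw height = 0, running sum = 0
  position 1: throw height = 2, running sum = 2
  position 2: throw height = 6, running sum = 8
  position 3: throw height = 7, running sum = 15
  position 4: throw height = 3, running sum = 18
  position 5: throw height = 0, running sum = 18
Total sum = 18; balls = sum / n = 18 / 6 = 3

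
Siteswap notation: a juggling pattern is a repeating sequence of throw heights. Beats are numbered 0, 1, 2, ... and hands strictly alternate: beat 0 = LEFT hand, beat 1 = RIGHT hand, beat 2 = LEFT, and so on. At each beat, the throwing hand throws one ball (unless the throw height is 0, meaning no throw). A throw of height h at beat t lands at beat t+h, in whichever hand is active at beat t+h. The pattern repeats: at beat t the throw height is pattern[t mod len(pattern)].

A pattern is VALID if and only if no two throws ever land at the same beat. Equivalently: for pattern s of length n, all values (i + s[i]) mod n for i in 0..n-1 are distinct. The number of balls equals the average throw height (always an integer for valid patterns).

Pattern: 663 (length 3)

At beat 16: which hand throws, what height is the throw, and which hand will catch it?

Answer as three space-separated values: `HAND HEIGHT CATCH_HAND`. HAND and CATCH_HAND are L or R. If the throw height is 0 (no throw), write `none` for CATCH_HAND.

Answer: L 6 L

Derivation:
Beat 16: 16 mod 2 = 0, so hand = L
Throw height = pattern[16 mod 3] = pattern[1] = 6
Lands at beat 16+6=22, 22 mod 2 = 0, so catch hand = L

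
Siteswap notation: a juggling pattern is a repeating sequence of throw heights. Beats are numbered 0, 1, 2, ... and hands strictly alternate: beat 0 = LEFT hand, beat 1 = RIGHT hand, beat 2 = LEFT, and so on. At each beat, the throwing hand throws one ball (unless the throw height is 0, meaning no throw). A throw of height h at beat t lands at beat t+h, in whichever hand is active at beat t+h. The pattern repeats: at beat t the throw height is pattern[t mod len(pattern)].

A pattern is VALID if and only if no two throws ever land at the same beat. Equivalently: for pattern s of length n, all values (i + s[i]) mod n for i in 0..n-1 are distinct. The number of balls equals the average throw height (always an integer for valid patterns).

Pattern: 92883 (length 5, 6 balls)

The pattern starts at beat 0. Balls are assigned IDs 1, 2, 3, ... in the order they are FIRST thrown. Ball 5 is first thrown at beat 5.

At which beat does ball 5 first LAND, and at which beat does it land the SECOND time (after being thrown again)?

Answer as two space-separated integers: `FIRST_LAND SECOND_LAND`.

Beat 0 (L): throw ball1 h=9 -> lands@9:R; in-air after throw: [b1@9:R]
Beat 1 (R): throw ball2 h=2 -> lands@3:R; in-air after throw: [b2@3:R b1@9:R]
Beat 2 (L): throw ball3 h=8 -> lands@10:L; in-air after throw: [b2@3:R b1@9:R b3@10:L]
Beat 3 (R): throw ball2 h=8 -> lands@11:R; in-air after throw: [b1@9:R b3@10:L b2@11:R]
Beat 4 (L): throw ball4 h=3 -> lands@7:R; in-air after throw: [b4@7:R b1@9:R b3@10:L b2@11:R]
Beat 5 (R): throw ball5 h=9 -> lands@14:L; in-air after throw: [b4@7:R b1@9:R b3@10:L b2@11:R b5@14:L]
Beat 6 (L): throw ball6 h=2 -> lands@8:L; in-air after throw: [b4@7:R b6@8:L b1@9:R b3@10:L b2@11:R b5@14:L]
Beat 7 (R): throw ball4 h=8 -> lands@15:R; in-air after throw: [b6@8:L b1@9:R b3@10:L b2@11:R b5@14:L b4@15:R]
Beat 8 (L): throw ball6 h=8 -> lands@16:L; in-air after throw: [b1@9:R b3@10:L b2@11:R b5@14:L b4@15:R b6@16:L]
Beat 9 (R): throw ball1 h=3 -> lands@12:L; in-air after throw: [b3@10:L b2@11:R b1@12:L b5@14:L b4@15:R b6@16:L]
Beat 10 (L): throw ball3 h=9 -> lands@19:R; in-air after throw: [b2@11:R b1@12:L b5@14:L b4@15:R b6@16:L b3@19:R]
Beat 11 (R): throw ball2 h=2 -> lands@13:R; in-air after throw: [b1@12:L b2@13:R b5@14:L b4@15:R b6@16:L b3@19:R]
Beat 12 (L): throw ball1 h=8 -> lands@20:L; in-air after throw: [b2@13:R b5@14:L b4@15:R b6@16:L b3@19:R b1@20:L]
Beat 13 (R): throw ball2 h=8 -> lands@21:R; in-air after throw: [b5@14:L b4@15:R b6@16:L b3@19:R b1@20:L b2@21:R]
Beat 14 (L): throw ball5 h=3 -> lands@17:R; in-air after throw: [b4@15:R b6@16:L b5@17:R b3@19:R b1@20:L b2@21:R]
Beat 15 (R): throw ball4 h=9 -> lands@24:L; in-air after throw: [b6@16:L b5@17:R b3@19:R b1@20:L b2@21:R b4@24:L]
Beat 16 (L): throw ball6 h=2 -> lands@18:L; in-air after throw: [b5@17:R b6@18:L b3@19:R b1@20:L b2@21:R b4@24:L]
Beat 17 (R): throw ball5 h=8 -> lands@25:R; in-air after throw: [b6@18:L b3@19:R b1@20:L b2@21:R b4@24:L b5@25:R]
Ball 5: thrown@5 h=9 -> first land @14; rethrown@14 h=3 -> second land @17

Answer: 14 17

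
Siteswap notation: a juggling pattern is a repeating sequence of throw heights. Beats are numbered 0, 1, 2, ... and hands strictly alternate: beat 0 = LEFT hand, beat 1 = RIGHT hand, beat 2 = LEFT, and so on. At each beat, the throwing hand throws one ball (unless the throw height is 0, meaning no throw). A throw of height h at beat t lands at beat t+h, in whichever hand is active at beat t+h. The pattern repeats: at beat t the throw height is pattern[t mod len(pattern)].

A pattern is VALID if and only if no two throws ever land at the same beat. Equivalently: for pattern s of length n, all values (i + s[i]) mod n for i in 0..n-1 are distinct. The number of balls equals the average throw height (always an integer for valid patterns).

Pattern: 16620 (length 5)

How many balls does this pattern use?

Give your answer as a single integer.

Pattern = [1, 6, 6, 2, 0], length n = 5
  position 0: throw height = 1, running sum = 1
  position 1: throw height = 6, running sum = 7
  position 2: throw height = 6, running sum = 13
  position 3: throw height = 2, running sum = 15
  position 4: throw height = 0, running sum = 15
Total sum = 15; balls = sum / n = 15 / 5 = 3

Answer: 3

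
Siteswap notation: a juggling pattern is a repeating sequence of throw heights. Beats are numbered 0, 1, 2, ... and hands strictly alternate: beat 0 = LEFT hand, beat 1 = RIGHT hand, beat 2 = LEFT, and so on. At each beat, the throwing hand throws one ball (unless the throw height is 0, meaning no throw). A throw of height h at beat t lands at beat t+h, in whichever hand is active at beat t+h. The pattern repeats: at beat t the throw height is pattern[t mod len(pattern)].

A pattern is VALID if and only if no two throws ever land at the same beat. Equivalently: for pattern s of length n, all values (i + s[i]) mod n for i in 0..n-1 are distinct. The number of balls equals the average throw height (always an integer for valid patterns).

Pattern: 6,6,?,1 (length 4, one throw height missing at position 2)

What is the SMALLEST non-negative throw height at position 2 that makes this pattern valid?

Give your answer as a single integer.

i=0: (0 + 6) mod 4 = 2
i=1: (1 + 6) mod 4 = 3
i=2: s[i]=? (unknown)
i=3: (3 + 1) mod 4 = 0
Known residues: [0, 2, 3]; need a permutation of 0..3, so missing residue r = 1
Need (2 + s) mod 4 = 1; smallest s = (1 - 2) mod 4 = 3

Answer: 3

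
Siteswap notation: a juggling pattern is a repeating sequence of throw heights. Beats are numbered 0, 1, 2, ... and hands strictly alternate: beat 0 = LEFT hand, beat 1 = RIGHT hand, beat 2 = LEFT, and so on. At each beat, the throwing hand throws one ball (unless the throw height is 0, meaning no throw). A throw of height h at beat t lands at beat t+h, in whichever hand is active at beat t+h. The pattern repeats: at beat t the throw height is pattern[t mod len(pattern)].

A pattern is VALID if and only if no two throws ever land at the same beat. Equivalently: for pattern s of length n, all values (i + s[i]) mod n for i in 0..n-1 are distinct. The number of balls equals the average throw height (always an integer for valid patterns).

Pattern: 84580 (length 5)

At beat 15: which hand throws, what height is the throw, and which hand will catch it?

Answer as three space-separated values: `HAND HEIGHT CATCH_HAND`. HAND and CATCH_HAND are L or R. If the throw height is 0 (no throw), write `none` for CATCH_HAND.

Beat 15: 15 mod 2 = 1, so hand = R
Throw height = pattern[15 mod 5] = pattern[0] = 8
Lands at beat 15+8=23, 23 mod 2 = 1, so catch hand = R

Answer: R 8 R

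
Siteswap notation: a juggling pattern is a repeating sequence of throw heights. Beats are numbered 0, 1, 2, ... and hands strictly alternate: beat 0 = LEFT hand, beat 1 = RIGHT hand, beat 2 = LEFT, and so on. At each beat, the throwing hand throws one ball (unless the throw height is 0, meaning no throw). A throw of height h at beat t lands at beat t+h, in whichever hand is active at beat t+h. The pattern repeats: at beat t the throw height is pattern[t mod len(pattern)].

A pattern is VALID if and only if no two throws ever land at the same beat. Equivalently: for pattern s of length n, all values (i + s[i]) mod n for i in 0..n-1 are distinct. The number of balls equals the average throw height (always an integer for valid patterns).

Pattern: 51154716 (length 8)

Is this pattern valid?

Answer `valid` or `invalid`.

i=0: (i + s[i]) mod n = (0 + 5) mod 8 = 5
i=1: (i + s[i]) mod n = (1 + 1) mod 8 = 2
i=2: (i + s[i]) mod n = (2 + 1) mod 8 = 3
i=3: (i + s[i]) mod n = (3 + 5) mod 8 = 0
i=4: (i + s[i]) mod n = (4 + 4) mod 8 = 0
i=5: (i + s[i]) mod n = (5 + 7) mod 8 = 4
i=6: (i + s[i]) mod n = (6 + 1) mod 8 = 7
i=7: (i + s[i]) mod n = (7 + 6) mod 8 = 5
Residues: [5, 2, 3, 0, 0, 4, 7, 5], distinct: False

Answer: invalid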